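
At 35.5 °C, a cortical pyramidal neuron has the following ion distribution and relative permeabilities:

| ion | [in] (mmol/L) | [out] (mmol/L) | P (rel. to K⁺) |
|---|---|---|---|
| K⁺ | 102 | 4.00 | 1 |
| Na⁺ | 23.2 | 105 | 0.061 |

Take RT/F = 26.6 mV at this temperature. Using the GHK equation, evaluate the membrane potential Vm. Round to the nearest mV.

Vm = 26.6 · ln[(Σ P·[cation]ₒ + Σ P·[anion]ᵢ) / (Σ P·[cation]ᵢ + Σ P·[anion]ₒ)]
Numerator = 1×4.00 + 0.061×105 = 10.41
Denominator = 1×102 + 0.061×23.2 = 103.4
Vm = 26.6 · ln(0.10061) = 26.6 × (-2.2965) = -61.09 mV

-61 mV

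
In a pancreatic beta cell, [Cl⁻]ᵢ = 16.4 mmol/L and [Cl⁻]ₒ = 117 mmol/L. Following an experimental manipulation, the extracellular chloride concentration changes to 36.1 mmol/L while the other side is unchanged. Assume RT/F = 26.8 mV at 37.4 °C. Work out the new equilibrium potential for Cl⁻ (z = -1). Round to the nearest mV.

-21 mV

After the shift: [Cl⁻]_out = 36.1, [Cl⁻]_in = 16.4 mmol/L.
E_new = (26.8/-1)·ln(36.1/16.4) = -26.80 · (0.7890) = -21.15 mV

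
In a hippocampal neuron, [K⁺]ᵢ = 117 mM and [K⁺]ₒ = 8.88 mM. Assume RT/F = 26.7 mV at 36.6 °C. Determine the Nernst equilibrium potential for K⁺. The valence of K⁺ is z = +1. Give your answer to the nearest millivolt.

-69 mV

E = (26.7/z) · ln([K⁺]_out/[K⁺]_in) with z = +1.
= (26.7/1) · ln(8.88/117) = 26.70 · ln(0.0759)
= 26.70 · (-2.5784) = -68.84 mV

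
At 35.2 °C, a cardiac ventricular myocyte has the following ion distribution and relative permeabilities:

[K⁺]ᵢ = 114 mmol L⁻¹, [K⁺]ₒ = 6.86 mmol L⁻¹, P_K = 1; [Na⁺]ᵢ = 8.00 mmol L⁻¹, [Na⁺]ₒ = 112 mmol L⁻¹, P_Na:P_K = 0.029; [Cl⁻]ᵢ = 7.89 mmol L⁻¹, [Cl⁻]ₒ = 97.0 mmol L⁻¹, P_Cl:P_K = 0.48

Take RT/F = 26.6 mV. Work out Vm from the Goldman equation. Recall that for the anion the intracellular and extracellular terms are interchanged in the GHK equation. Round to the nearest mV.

Vm = 26.6 · ln[(Σ P·[cation]ₒ + Σ P·[anion]ᵢ) / (Σ P·[cation]ᵢ + Σ P·[anion]ₒ)]
Numerator = 1×6.86 + 0.029×112 + 0.48×7.89 = 13.9
Denominator = 1×114 + 0.029×8.00 + 0.48×97.0 = 160.8
Vm = 26.6 · ln(0.086417) = 26.6 × (-2.4486) = -65.13 mV

-65 mV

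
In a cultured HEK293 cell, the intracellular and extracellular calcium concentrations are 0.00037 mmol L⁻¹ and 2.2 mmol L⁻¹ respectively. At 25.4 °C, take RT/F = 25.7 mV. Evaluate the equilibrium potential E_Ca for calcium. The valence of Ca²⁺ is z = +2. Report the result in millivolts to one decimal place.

111.7 mV

E = (25.7/z) · ln([Ca²⁺]_out/[Ca²⁺]_in) with z = +2.
= (25.7/2) · ln(2.2/0.00037) = 12.85 · ln(5946)
= 12.85 · (8.6905) = 111.67 mV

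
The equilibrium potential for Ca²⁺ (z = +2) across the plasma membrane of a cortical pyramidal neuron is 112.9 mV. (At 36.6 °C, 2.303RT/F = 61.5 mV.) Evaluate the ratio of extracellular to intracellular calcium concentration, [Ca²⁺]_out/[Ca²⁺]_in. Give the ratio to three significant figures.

log₁₀([out]/[in]) = E·z/(61.5) = 112.9 × 2 / 61.5 = 3.6715
[out]/[in] = 10^(3.6715) = 4694

4690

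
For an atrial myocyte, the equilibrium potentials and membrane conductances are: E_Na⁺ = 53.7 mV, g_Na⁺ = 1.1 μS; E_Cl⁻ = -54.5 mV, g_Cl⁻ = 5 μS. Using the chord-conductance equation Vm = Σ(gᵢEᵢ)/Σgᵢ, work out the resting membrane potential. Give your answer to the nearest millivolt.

-35 mV

Σ gᵢEᵢ = 1.1·(53.7) + 5·(-54.5) = -213.43
Σ gᵢ = 1.1 + 5 = 6.1
Vm = -213.43 / 6.1 = -34.99 mV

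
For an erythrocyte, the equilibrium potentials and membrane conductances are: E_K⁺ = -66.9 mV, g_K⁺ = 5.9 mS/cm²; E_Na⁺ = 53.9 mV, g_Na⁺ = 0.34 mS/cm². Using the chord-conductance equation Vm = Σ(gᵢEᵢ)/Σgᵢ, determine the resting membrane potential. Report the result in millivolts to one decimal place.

-60.3 mV

Σ gᵢEᵢ = 5.9·(-66.9) + 0.34·(53.9) = -376.38
Σ gᵢ = 5.9 + 0.34 = 6.24
Vm = -376.38 / 6.24 = -60.32 mV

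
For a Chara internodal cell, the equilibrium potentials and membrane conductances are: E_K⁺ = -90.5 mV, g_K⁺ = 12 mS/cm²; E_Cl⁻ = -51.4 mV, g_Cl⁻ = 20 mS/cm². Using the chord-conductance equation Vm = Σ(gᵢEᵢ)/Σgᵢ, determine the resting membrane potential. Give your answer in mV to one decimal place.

-66.1 mV

Σ gᵢEᵢ = 12·(-90.5) + 20·(-51.4) = -2114.00
Σ gᵢ = 12 + 20 = 32
Vm = -2114.00 / 32 = -66.06 mV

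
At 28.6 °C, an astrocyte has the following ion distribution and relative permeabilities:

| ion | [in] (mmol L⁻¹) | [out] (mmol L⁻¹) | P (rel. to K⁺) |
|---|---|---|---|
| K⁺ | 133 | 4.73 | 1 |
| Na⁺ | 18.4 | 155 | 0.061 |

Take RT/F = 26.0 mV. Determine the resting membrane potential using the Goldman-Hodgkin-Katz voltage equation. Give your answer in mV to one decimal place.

Vm = 26.0 · ln[(Σ P·[cation]ₒ + Σ P·[anion]ᵢ) / (Σ P·[cation]ᵢ + Σ P·[anion]ₒ)]
Numerator = 1×4.73 + 0.061×155 = 14.19
Denominator = 1×133 + 0.061×18.4 = 134.1
Vm = 26.0 · ln(0.10576) = 26.0 × (-2.2466) = -58.41 mV

-58.4 mV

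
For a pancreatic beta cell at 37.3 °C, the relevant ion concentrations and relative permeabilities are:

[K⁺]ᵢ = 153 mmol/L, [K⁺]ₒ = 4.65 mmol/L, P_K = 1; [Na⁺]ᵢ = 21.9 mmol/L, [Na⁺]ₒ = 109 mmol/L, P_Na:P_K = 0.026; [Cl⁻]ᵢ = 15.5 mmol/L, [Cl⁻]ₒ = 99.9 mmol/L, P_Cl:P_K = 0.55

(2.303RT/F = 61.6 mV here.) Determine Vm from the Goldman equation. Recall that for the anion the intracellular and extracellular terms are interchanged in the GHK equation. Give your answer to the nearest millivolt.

-69 mV

Vm = 61.6 · log₁₀[(Σ P·[cation]ₒ + Σ P·[anion]ᵢ) / (Σ P·[cation]ᵢ + Σ P·[anion]ₒ)]
Numerator = 1×4.65 + 0.026×109 + 0.55×15.5 = 16.01
Denominator = 1×153 + 0.026×21.9 + 0.55×99.9 = 208.5
Vm = 61.6 · log₁₀(0.076776) = 61.6 × (-1.1148) = -68.67 mV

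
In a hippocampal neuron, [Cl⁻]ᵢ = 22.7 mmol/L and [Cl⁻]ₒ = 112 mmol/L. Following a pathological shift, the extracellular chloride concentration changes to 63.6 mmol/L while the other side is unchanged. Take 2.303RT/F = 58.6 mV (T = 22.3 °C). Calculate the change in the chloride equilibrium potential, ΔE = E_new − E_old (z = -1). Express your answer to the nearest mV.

E_old = (58.6/-1)·log₁₀(112/22.7) = -40.62 mV
E_new = (58.6/-1)·log₁₀(63.6/22.7) = -26.22 mV
ΔE = -26.22 − (-40.62) = 14.40 mV

14 mV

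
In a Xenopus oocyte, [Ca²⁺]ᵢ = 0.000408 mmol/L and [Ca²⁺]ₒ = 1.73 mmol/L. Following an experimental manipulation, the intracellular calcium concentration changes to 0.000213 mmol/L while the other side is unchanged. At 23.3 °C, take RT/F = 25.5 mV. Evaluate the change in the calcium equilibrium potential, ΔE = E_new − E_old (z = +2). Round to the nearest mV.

8 mV

E_old = (25.5/2)·ln(1.73/0.000408) = 106.49 mV
E_new = (25.5/2)·ln(1.73/0.000213) = 114.78 mV
ΔE = 114.78 − (106.49) = 8.29 mV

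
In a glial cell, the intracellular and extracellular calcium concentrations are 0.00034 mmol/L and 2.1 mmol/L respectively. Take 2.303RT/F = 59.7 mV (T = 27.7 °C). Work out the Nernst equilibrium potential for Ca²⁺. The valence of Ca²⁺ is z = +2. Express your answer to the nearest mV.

E = (59.7/z) · log₁₀([Ca²⁺]_out/[Ca²⁺]_in) with z = +2.
= (59.7/2) · log₁₀(2.1/0.00034) = 29.85 · log₁₀(6176)
= 29.85 · (3.7907) = 113.15 mV

113 mV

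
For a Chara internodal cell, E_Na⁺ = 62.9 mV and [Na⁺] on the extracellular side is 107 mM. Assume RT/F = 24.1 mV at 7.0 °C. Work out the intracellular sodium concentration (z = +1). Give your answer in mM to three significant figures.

Nernst: E = (24.1/1) · ln([out]/[in]), so ln([out]/[in]) = 62.9 × 1 / 24.1 = 2.6100.
[out]/[in] = e^(2.6100) = 13.6.
[in] = 107 / 13.6 = 7.869 mM.

7.87 mM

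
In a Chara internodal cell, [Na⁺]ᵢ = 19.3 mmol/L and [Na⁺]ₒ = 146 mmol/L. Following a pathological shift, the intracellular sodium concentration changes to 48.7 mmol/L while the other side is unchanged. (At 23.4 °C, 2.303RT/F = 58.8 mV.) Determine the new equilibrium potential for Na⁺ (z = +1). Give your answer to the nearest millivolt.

After the shift: [Na⁺]_out = 146, [Na⁺]_in = 48.7 mmol/L.
E_new = (58.8/1)·log₁₀(146/48.7) = 58.80 · (0.4768) = 28.04 mV

28 mV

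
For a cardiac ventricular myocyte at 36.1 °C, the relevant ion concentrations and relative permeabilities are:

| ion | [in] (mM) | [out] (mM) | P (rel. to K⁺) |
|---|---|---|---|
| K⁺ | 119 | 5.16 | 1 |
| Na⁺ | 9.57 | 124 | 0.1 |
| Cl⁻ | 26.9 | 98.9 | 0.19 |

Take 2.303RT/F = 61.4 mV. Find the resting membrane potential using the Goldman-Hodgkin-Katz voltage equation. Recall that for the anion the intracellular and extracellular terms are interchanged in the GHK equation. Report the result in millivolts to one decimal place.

Vm = 61.4 · log₁₀[(Σ P·[cation]ₒ + Σ P·[anion]ᵢ) / (Σ P·[cation]ᵢ + Σ P·[anion]ₒ)]
Numerator = 1×5.16 + 0.1×124 + 0.19×26.9 = 22.67
Denominator = 1×119 + 0.1×9.57 + 0.19×98.9 = 138.7
Vm = 61.4 · log₁₀(0.1634) = 61.4 × (-0.7868) = -48.31 mV

-48.3 mV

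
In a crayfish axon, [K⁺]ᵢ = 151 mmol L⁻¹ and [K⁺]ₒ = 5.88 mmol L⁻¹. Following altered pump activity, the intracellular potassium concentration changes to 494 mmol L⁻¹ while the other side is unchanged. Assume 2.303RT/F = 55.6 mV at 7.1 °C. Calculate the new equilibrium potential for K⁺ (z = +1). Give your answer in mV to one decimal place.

After the shift: [K⁺]_out = 5.88, [K⁺]_in = 494 mmol L⁻¹.
E_new = (55.6/1)·log₁₀(5.88/494) = 55.60 · (-1.9243) = -106.99 mV

-107.0 mV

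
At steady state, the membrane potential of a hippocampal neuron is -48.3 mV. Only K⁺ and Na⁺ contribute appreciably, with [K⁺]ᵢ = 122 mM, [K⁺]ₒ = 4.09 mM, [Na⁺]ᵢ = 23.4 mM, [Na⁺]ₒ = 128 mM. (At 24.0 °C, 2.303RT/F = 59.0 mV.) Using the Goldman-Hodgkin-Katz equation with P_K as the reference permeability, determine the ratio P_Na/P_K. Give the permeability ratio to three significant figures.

Let α = P_Na/P_K. GHK: Vm = 59.0·log₁₀[(Kₒ + α·Naₒ)/(Kᵢ + α·Naᵢ)].
10^(Vm/59.0) = 10^(-48.3/59.0) = 0.15183
So 0.15183·(Kᵢ + α·Naᵢ) = Kₒ + α·Naₒ → α = (0.15183·122.0 − 4.09) / (128.0 − 0.15183·23.4)
α = (18.52 − 4.09) / (128.0 − 3.553) = 14.43/124.4 = 0.116

0.116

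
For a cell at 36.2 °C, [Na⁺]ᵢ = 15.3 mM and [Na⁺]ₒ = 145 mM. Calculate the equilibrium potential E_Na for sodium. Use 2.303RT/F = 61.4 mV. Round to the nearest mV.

60 mV

E = (61.4/z) · log₁₀([Na⁺]_out/[Na⁺]_in) with z = +1.
= (61.4/1) · log₁₀(145/15.3) = 61.40 · log₁₀(9.477)
= 61.40 · (0.9767) = 59.97 mV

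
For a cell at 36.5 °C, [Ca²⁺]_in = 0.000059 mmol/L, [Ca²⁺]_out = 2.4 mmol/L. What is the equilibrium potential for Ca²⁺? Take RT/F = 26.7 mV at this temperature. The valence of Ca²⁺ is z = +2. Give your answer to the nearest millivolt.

142 mV

E = (26.7/z) · ln([Ca²⁺]_out/[Ca²⁺]_in) with z = +2.
= (26.7/2) · ln(2.4/0.000059) = 13.35 · ln(4.068e+04)
= 13.35 · (10.6134) = 141.69 mV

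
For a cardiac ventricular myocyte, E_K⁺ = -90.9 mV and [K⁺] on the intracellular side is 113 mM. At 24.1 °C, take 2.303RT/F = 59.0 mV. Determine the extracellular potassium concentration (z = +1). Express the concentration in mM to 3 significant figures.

3.25 mM

Nernst: E = (59.0/1) · log₁₀([out]/[in]), so log₁₀([out]/[in]) = -90.9 × 1 / 59.0 = -1.5407.
[out]/[in] = 10^(-1.5407) = 0.0288.
[out] = 0.0288 × 113 = 3.254 mM.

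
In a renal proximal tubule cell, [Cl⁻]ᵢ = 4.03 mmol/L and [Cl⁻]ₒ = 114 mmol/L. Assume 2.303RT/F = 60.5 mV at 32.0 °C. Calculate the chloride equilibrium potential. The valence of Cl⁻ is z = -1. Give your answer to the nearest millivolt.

-88 mV

E = (60.5/z) · log₁₀([Cl⁻]_out/[Cl⁻]_in) with z = -1.
For an anion, dividing by z = -1 reverses the sign.
= (60.5/-1) · log₁₀(114/4.03) = -60.50 · log₁₀(28.29)
= -60.50 · (1.4516) = -87.82 mV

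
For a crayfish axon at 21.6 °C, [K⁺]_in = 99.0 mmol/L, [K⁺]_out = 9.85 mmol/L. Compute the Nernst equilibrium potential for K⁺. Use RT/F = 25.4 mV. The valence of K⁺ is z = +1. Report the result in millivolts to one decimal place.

E = (25.4/z) · ln([K⁺]_out/[K⁺]_in) with z = +1.
= (25.4/1) · ln(9.85/99.0) = 25.40 · ln(0.09949)
= 25.40 · (-2.3076) = -58.61 mV

-58.6 mV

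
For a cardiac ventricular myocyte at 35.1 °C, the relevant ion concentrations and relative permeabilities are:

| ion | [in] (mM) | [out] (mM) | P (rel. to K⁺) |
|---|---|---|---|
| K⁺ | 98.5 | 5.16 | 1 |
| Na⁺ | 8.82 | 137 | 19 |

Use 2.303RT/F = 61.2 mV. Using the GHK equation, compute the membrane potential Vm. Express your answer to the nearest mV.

61 mV

Vm = 61.2 · log₁₀[(Σ P·[cation]ₒ + Σ P·[anion]ᵢ) / (Σ P·[cation]ᵢ + Σ P·[anion]ₒ)]
Numerator = 1×5.16 + 19×137 = 2608
Denominator = 1×98.5 + 19×8.82 = 266.1
Vm = 61.2 · log₁₀(9.8022) = 61.2 × (0.9913) = 60.67 mV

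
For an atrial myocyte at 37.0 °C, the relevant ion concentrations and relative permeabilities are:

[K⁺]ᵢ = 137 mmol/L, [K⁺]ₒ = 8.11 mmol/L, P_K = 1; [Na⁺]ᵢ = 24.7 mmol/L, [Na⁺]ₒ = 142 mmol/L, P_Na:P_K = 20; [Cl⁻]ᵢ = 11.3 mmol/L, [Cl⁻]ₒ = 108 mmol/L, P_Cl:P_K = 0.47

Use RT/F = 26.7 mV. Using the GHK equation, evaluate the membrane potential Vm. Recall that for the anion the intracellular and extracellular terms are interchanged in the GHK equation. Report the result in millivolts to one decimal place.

Vm = 26.7 · ln[(Σ P·[cation]ₒ + Σ P·[anion]ᵢ) / (Σ P·[cation]ᵢ + Σ P·[anion]ₒ)]
Numerator = 1×8.11 + 20×142 + 0.47×11.3 = 2853
Denominator = 1×137 + 20×24.7 + 0.47×108 = 681.8
Vm = 26.7 · ln(4.1854) = 26.7 × (1.4316) = 38.22 mV

38.2 mV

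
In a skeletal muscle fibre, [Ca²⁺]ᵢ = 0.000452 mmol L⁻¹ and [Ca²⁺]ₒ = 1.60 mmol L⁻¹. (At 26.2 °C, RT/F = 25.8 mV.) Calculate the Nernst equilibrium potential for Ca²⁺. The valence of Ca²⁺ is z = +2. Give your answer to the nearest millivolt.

E = (25.8/z) · ln([Ca²⁺]_out/[Ca²⁺]_in) with z = +2.
= (25.8/2) · ln(1.60/0.000452) = 12.90 · ln(3540)
= 12.90 · (8.1718) = 105.42 mV

105 mV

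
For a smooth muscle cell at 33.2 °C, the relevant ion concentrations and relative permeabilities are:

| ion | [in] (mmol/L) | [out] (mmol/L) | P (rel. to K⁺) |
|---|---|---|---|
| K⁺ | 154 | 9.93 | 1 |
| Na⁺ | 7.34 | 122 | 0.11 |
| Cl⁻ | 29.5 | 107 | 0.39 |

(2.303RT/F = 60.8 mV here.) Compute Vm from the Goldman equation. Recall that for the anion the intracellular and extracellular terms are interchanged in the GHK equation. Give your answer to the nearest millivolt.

Vm = 60.8 · log₁₀[(Σ P·[cation]ₒ + Σ P·[anion]ᵢ) / (Σ P·[cation]ᵢ + Σ P·[anion]ₒ)]
Numerator = 1×9.93 + 0.11×122 + 0.39×29.5 = 34.86
Denominator = 1×154 + 0.11×7.34 + 0.39×107 = 196.5
Vm = 60.8 · log₁₀(0.17735) = 60.8 × (-0.7512) = -45.67 mV

-46 mV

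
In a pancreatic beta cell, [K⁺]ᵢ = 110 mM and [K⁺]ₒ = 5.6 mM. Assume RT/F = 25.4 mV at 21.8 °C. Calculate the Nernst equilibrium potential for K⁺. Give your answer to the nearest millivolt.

E = (25.4/z) · ln([K⁺]_out/[K⁺]_in) with z = +1.
= (25.4/1) · ln(5.6/110) = 25.40 · ln(0.05091)
= 25.40 · (-2.9777) = -75.63 mV

-76 mV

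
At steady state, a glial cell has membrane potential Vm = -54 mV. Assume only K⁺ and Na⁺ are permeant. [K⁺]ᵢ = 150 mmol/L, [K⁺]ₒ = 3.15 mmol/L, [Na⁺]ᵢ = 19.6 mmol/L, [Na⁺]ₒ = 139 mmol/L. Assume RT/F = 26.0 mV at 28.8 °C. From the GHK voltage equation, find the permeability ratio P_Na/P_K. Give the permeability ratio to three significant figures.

0.115

Let α = P_Na/P_K. GHK: Vm = 26.0·ln[(Kₒ + α·Naₒ)/(Kᵢ + α·Naᵢ)].
e^(Vm/26.0) = e^(-54.0/26.0) = 0.12532
So 0.12532·(Kᵢ + α·Naᵢ) = Kₒ + α·Naₒ → α = (0.12532·150.0 − 3.15) / (139.0 − 0.12532·19.6)
α = (18.8 − 3.15) / (139.0 − 2.456) = 15.65/136.5 = 0.1146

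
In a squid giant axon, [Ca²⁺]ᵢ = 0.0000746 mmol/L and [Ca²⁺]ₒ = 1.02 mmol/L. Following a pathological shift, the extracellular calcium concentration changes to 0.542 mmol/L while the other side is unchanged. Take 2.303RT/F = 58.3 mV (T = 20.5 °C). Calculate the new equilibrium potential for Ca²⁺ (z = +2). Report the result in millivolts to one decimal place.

After the shift: [Ca²⁺]_out = 0.542, [Ca²⁺]_in = 0.0000746 mmol/L.
E_new = (58.3/2)·log₁₀(0.542/0.0000746) = 29.15 · (3.8613) = 112.56 mV

112.6 mV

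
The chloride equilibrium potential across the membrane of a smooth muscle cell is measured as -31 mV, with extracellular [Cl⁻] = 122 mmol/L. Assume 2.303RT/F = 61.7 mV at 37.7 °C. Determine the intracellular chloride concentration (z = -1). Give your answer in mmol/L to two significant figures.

38 mmol/L

Nernst: E = (61.7/-1) · log₁₀([out]/[in]), so log₁₀([out]/[in]) = -31.0 × -1 / 61.7 = 0.5024.
[out]/[in] = 10^(0.5024) = 3.18.
[in] = 122 / 3.18 = 38.36 mmol/L.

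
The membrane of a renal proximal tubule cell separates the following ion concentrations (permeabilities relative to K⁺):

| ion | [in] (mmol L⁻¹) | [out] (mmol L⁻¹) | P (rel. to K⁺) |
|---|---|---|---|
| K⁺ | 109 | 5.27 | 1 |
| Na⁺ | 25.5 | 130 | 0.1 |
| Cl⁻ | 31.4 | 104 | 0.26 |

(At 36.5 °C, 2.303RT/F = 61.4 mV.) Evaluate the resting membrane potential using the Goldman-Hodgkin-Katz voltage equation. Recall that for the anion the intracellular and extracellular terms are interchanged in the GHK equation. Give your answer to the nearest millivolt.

Vm = 61.4 · log₁₀[(Σ P·[cation]ₒ + Σ P·[anion]ᵢ) / (Σ P·[cation]ᵢ + Σ P·[anion]ₒ)]
Numerator = 1×5.27 + 0.1×130 + 0.26×31.4 = 26.43
Denominator = 1×109 + 0.1×25.5 + 0.26×104 = 138.6
Vm = 61.4 · log₁₀(0.19074) = 61.4 × (-0.7196) = -44.18 mV

-44 mV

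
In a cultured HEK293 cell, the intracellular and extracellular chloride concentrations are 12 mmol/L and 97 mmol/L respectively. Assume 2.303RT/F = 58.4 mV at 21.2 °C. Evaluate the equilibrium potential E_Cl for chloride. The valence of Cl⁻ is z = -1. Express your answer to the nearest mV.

-53 mV

E = (58.4/z) · log₁₀([Cl⁻]_out/[Cl⁻]_in) with z = -1.
For an anion, dividing by z = -1 reverses the sign.
= (58.4/-1) · log₁₀(97/12) = -58.40 · log₁₀(8.083)
= -58.40 · (0.9076) = -53.00 mV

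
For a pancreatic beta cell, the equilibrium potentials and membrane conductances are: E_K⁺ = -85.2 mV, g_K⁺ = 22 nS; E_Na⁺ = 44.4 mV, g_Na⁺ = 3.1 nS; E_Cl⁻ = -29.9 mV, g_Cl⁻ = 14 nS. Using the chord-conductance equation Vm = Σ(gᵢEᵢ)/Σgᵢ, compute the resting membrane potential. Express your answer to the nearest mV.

-55 mV

Σ gᵢEᵢ = 22·(-85.2) + 3.1·(44.4) + 14·(-29.9) = -2155.36
Σ gᵢ = 22 + 3.1 + 14 = 39.1
Vm = -2155.36 / 39.1 = -55.12 mV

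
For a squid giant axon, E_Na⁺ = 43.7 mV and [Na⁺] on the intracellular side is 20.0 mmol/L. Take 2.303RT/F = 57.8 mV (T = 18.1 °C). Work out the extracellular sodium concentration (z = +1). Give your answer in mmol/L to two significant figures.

110 mmol/L

Nernst: E = (57.8/1) · log₁₀([out]/[in]), so log₁₀([out]/[in]) = 43.7 × 1 / 57.8 = 0.7561.
[out]/[in] = 10^(0.7561) = 5.702.
[out] = 5.702 × 20.0 = 114 mmol/L.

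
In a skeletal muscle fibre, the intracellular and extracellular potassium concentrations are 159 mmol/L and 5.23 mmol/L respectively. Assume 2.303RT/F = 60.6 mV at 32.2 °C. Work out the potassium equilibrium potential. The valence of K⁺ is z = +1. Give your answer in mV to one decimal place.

E = (60.6/z) · log₁₀([K⁺]_out/[K⁺]_in) with z = +1.
= (60.6/1) · log₁₀(5.23/159) = 60.60 · log₁₀(0.03289)
= 60.60 · (-1.4829) = -89.86 mV

-89.9 mV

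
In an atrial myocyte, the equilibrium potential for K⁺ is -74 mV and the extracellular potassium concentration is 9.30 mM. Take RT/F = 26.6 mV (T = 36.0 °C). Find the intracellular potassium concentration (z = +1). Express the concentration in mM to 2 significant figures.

150 mM

Nernst: E = (26.6/1) · ln([out]/[in]), so ln([out]/[in]) = -74.0 × 1 / 26.6 = -2.7820.
[out]/[in] = e^(-2.7820) = 0.06192.
[in] = 9.30 / 0.06192 = 150.2 mM.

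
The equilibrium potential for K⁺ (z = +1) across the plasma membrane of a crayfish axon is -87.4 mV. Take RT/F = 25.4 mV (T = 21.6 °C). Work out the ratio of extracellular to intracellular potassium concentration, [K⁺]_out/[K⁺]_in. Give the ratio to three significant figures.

ln([out]/[in]) = E·z/(25.4) = -87.4 × 1 / 25.4 = -3.4409
[out]/[in] = e^(-3.4409) = 0.03203

0.0320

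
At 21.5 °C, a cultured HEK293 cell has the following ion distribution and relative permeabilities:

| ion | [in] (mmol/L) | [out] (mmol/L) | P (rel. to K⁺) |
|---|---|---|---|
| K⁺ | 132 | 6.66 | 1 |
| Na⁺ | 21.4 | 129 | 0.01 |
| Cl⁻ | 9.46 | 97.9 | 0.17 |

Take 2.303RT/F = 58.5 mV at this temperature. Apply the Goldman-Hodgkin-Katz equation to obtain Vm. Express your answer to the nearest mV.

Vm = 58.5 · log₁₀[(Σ P·[cation]ₒ + Σ P·[anion]ᵢ) / (Σ P·[cation]ᵢ + Σ P·[anion]ₒ)]
Numerator = 1×6.66 + 0.01×129 + 0.17×9.46 = 9.558
Denominator = 1×132 + 0.01×21.4 + 0.17×97.9 = 148.9
Vm = 58.5 · log₁₀(0.064211) = 58.5 × (-1.1924) = -69.75 mV

-70 mV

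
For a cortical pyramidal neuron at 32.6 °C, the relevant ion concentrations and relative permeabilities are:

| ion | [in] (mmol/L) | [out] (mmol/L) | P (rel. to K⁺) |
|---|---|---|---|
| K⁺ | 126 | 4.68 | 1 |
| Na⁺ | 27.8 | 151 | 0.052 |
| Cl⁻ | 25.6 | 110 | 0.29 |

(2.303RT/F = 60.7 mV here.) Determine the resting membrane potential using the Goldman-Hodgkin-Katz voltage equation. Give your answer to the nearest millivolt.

-55 mV

Vm = 60.7 · log₁₀[(Σ P·[cation]ₒ + Σ P·[anion]ᵢ) / (Σ P·[cation]ᵢ + Σ P·[anion]ₒ)]
Numerator = 1×4.68 + 0.052×151 + 0.29×25.6 = 19.96
Denominator = 1×126 + 0.052×27.8 + 0.29×110 = 159.3
Vm = 60.7 · log₁₀(0.12524) = 60.7 × (-0.9023) = -54.77 mV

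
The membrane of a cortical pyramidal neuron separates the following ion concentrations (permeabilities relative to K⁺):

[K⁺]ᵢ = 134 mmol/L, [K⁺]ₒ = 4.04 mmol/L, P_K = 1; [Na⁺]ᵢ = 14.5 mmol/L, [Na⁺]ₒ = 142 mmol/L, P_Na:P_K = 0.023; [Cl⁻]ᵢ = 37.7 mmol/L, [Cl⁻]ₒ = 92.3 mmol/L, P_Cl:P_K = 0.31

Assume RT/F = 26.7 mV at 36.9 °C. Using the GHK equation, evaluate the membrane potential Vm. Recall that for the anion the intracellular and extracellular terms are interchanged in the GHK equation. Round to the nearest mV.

-57 mV

Vm = 26.7 · ln[(Σ P·[cation]ₒ + Σ P·[anion]ᵢ) / (Σ P·[cation]ᵢ + Σ P·[anion]ₒ)]
Numerator = 1×4.04 + 0.023×142 + 0.31×37.7 = 18.99
Denominator = 1×134 + 0.023×14.5 + 0.31×92.3 = 162.9
Vm = 26.7 · ln(0.11656) = 26.7 × (-2.1494) = -57.39 mV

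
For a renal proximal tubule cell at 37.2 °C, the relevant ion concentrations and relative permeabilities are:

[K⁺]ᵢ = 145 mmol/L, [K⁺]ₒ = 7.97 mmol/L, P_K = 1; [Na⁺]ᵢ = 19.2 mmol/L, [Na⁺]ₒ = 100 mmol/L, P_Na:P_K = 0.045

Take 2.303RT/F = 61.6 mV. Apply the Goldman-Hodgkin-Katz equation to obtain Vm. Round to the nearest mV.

-66 mV

Vm = 61.6 · log₁₀[(Σ P·[cation]ₒ + Σ P·[anion]ᵢ) / (Σ P·[cation]ᵢ + Σ P·[anion]ₒ)]
Numerator = 1×7.97 + 0.045×100 = 12.47
Denominator = 1×145 + 0.045×19.2 = 145.9
Vm = 61.6 · log₁₀(0.085491) = 61.6 × (-1.0681) = -65.79 mV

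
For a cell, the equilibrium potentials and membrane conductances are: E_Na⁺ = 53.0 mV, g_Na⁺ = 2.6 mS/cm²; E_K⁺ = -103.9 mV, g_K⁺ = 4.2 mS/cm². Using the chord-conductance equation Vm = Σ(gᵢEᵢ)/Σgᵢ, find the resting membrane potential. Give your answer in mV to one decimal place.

Σ gᵢEᵢ = 2.6·(53.0) + 4.2·(-103.9) = -298.58
Σ gᵢ = 2.6 + 4.2 = 6.8
Vm = -298.58 / 6.8 = -43.91 mV

-43.9 mV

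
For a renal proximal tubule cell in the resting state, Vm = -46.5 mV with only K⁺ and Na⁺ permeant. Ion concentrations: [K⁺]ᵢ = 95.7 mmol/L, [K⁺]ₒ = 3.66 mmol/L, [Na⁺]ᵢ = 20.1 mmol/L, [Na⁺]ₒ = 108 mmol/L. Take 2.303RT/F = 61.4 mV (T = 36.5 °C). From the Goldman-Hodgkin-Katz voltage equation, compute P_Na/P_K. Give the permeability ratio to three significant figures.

Let α = P_Na/P_K. GHK: Vm = 61.4·log₁₀[(Kₒ + α·Naₒ)/(Kᵢ + α·Naᵢ)].
10^(Vm/61.4) = 10^(-46.5/61.4) = 0.17485
So 0.17485·(Kᵢ + α·Naᵢ) = Kₒ + α·Naₒ → α = (0.17485·95.7 − 3.66) / (108.0 − 0.17485·20.1)
α = (16.73 − 3.66) / (108.0 − 3.515) = 13.07/104.5 = 0.1251

0.125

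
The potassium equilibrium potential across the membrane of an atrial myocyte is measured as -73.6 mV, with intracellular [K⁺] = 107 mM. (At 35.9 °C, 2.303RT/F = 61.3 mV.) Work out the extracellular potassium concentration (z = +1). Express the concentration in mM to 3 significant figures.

6.74 mM

Nernst: E = (61.3/1) · log₁₀([out]/[in]), so log₁₀([out]/[in]) = -73.6 × 1 / 61.3 = -1.2007.
[out]/[in] = 10^(-1.2007) = 0.063.
[out] = 0.063 × 107 = 6.741 mM.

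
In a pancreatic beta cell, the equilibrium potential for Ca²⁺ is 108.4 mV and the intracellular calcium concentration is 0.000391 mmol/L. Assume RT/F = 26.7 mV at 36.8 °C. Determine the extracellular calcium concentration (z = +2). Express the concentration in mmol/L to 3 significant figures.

Nernst: E = (26.7/2) · ln([out]/[in]), so ln([out]/[in]) = 108.4 × 2 / 26.7 = 8.1199.
[out]/[in] = e^(8.1199) = 3361.
[out] = 3361 × 0.000391 = 1.314 mmol/L.

1.31 mmol/L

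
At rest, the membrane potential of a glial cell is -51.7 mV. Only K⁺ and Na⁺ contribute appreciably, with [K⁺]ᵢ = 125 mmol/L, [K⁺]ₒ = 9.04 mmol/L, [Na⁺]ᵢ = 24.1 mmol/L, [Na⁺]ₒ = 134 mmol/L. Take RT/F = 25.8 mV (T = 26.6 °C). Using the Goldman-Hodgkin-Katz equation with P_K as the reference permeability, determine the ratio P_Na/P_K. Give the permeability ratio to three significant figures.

0.0597

Let α = P_Na/P_K. GHK: Vm = 25.8·ln[(Kₒ + α·Naₒ)/(Kᵢ + α·Naᵢ)].
e^(Vm/25.8) = e^(-51.7/25.8) = 0.13481
So 0.13481·(Kᵢ + α·Naᵢ) = Kₒ + α·Naₒ → α = (0.13481·125.0 − 9.04) / (134.0 − 0.13481·24.1)
α = (16.85 − 9.04) / (134.0 − 3.249) = 7.811/130.8 = 0.05974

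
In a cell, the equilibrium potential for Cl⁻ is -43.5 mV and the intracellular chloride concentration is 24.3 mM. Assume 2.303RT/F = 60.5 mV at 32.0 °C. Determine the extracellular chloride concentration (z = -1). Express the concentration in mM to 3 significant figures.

127 mM

Nernst: E = (60.5/-1) · log₁₀([out]/[in]), so log₁₀([out]/[in]) = -43.5 × -1 / 60.5 = 0.7190.
[out]/[in] = 10^(0.7190) = 5.236.
[out] = 5.236 × 24.3 = 127.2 mM.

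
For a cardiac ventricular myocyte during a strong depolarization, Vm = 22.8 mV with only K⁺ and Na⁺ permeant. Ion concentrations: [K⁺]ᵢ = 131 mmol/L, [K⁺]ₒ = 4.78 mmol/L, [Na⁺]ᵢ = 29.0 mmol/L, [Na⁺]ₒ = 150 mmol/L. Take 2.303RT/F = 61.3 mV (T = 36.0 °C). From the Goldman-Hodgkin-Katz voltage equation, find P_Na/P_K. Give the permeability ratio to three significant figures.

Let α = P_Na/P_K. GHK: Vm = 61.3·log₁₀[(Kₒ + α·Naₒ)/(Kᵢ + α·Naᵢ)].
10^(Vm/61.3) = 10^(22.8/61.3) = 2.3547
So 2.3547·(Kᵢ + α·Naᵢ) = Kₒ + α·Naₒ → α = (2.3547·131.0 − 4.78) / (150.0 − 2.3547·29.0)
α = (308.5 − 4.78) / (150.0 − 68.29) = 303.7/81.71 = 3.717

3.72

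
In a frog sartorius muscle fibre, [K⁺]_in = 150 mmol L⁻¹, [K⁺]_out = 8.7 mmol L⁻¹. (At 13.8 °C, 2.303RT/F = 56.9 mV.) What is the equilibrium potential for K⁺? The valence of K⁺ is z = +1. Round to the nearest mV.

-70 mV

E = (56.9/z) · log₁₀([K⁺]_out/[K⁺]_in) with z = +1.
= (56.9/1) · log₁₀(8.7/150) = 56.90 · log₁₀(0.058)
= 56.90 · (-1.2366) = -70.36 mV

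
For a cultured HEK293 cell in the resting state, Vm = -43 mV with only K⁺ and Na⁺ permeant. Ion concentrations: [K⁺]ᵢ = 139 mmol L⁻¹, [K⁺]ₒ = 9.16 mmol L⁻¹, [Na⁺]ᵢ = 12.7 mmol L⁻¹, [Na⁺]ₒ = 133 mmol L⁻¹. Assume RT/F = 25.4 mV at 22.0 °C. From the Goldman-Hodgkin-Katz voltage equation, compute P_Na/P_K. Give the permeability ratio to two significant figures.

0.13

Let α = P_Na/P_K. GHK: Vm = 25.4·ln[(Kₒ + α·Naₒ)/(Kᵢ + α·Naᵢ)].
e^(Vm/25.4) = e^(-43.0/25.4) = 0.18398
So 0.18398·(Kᵢ + α·Naᵢ) = Kₒ + α·Naₒ → α = (0.18398·139.0 − 9.16) / (133.0 − 0.18398·12.7)
α = (25.57 − 9.16) / (133.0 − 2.337) = 16.41/130.7 = 0.1256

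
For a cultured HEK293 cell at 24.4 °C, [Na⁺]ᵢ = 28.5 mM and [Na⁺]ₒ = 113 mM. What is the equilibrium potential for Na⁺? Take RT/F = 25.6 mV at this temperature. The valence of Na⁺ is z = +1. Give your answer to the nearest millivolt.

E = (25.6/z) · ln([Na⁺]_out/[Na⁺]_in) with z = +1.
= (25.6/1) · ln(113/28.5) = 25.60 · ln(3.965)
= 25.60 · (1.3775) = 35.26 mV

35 mV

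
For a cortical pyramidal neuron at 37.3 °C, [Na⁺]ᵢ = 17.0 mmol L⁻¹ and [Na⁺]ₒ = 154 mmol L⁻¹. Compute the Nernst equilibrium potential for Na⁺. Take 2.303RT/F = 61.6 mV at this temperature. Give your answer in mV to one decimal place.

E = (61.6/z) · log₁₀([Na⁺]_out/[Na⁺]_in) with z = +1.
= (61.6/1) · log₁₀(154/17.0) = 61.60 · log₁₀(9.059)
= 61.60 · (0.9571) = 58.96 mV

59.0 mV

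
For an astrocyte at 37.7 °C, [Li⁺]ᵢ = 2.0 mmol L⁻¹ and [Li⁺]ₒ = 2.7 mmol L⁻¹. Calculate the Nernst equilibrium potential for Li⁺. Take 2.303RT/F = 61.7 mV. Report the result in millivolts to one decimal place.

E = (61.7/z) · log₁₀([Li⁺]_out/[Li⁺]_in) with z = +1.
= (61.7/1) · log₁₀(2.7/2.0) = 61.70 · log₁₀(1.35)
= 61.70 · (0.1303) = 8.04 mV

8.0 mV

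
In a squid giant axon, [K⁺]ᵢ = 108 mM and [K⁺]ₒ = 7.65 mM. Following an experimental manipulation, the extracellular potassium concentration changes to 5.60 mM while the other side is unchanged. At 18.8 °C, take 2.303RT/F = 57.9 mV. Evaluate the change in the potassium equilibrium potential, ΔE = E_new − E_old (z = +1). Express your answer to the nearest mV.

E_old = (57.9/1)·log₁₀(7.65/108) = -66.57 mV
E_new = (57.9/1)·log₁₀(5.60/108) = -74.42 mV
ΔE = -74.42 − (-66.57) = -7.84 mV

-8 mV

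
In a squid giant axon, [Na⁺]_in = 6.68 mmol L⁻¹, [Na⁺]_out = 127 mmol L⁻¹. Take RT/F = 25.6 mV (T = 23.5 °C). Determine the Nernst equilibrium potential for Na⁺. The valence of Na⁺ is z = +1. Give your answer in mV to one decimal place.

75.4 mV

E = (25.6/z) · ln([Na⁺]_out/[Na⁺]_in) with z = +1.
= (25.6/1) · ln(127/6.68) = 25.60 · ln(19.01)
= 25.60 · (2.9451) = 75.39 mV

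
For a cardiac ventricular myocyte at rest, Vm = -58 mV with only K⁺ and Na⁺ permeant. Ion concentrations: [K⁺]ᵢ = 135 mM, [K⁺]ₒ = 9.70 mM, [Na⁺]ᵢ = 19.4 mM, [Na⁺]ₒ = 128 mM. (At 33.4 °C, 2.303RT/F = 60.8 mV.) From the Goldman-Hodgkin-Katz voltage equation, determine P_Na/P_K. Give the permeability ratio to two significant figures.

0.042

Let α = P_Na/P_K. GHK: Vm = 60.8·log₁₀[(Kₒ + α·Naₒ)/(Kᵢ + α·Naᵢ)].
10^(Vm/60.8) = 10^(-58.0/60.8) = 0.11119
So 0.11119·(Kᵢ + α·Naᵢ) = Kₒ + α·Naₒ → α = (0.11119·135.0 − 9.7) / (128.0 − 0.11119·19.4)
α = (15.01 − 9.7) / (128.0 − 2.157) = 5.31/125.8 = 0.0422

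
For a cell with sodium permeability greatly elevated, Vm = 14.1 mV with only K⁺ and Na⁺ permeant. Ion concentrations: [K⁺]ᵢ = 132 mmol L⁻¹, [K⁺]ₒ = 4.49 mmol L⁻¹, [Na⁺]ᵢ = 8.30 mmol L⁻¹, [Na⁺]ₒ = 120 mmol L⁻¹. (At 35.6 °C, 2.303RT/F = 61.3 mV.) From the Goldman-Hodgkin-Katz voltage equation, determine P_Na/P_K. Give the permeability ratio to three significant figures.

Let α = P_Na/P_K. GHK: Vm = 61.3·log₁₀[(Kₒ + α·Naₒ)/(Kᵢ + α·Naᵢ)].
10^(Vm/61.3) = 10^(14.1/61.3) = 1.6983
So 1.6983·(Kᵢ + α·Naᵢ) = Kₒ + α·Naₒ → α = (1.6983·132.0 − 4.49) / (120.0 − 1.6983·8.3)
α = (224.2 − 4.49) / (120.0 − 14.1) = 219.7/105.9 = 2.074

2.07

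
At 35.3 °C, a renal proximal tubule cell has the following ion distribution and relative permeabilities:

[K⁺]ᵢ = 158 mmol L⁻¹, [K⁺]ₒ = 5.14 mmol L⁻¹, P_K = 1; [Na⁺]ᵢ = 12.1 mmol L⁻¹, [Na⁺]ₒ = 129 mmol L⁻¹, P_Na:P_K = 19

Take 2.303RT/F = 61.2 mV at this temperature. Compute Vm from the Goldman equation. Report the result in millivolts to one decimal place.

49.1 mV

Vm = 61.2 · log₁₀[(Σ P·[cation]ₒ + Σ P·[anion]ᵢ) / (Σ P·[cation]ᵢ + Σ P·[anion]ₒ)]
Numerator = 1×5.14 + 19×129 = 2456
Denominator = 1×158 + 19×12.1 = 387.9
Vm = 61.2 · log₁₀(6.3319) = 61.2 × (0.8015) = 49.05 mV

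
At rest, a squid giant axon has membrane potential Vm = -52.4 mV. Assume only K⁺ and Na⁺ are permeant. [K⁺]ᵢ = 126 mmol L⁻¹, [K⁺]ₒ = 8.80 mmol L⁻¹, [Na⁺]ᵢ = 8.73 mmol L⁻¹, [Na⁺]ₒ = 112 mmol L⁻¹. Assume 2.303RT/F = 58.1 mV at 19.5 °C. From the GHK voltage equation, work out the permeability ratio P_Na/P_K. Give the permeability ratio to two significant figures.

0.063

Let α = P_Na/P_K. GHK: Vm = 58.1·log₁₀[(Kₒ + α·Naₒ)/(Kᵢ + α·Naᵢ)].
10^(Vm/58.1) = 10^(-52.4/58.1) = 0.12534
So 0.12534·(Kᵢ + α·Naᵢ) = Kₒ + α·Naₒ → α = (0.12534·126.0 − 8.8) / (112.0 − 0.12534·8.73)
α = (15.79 − 8.8) / (112.0 − 1.094) = 6.993/110.9 = 0.06306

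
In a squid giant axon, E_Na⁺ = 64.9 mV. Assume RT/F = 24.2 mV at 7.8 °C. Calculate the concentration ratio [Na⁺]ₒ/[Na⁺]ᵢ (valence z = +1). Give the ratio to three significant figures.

14.6

ln([out]/[in]) = E·z/(24.2) = 64.9 × 1 / 24.2 = 2.6818
[out]/[in] = e^(2.6818) = 14.61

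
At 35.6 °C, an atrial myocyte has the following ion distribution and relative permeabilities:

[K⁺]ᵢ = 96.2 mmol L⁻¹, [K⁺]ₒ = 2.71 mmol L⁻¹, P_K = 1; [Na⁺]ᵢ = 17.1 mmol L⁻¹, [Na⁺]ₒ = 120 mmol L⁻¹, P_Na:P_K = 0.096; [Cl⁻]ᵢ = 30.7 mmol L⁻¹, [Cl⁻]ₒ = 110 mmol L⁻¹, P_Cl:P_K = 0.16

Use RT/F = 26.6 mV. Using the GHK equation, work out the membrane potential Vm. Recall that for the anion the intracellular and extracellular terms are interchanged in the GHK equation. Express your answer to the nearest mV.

Vm = 26.6 · ln[(Σ P·[cation]ₒ + Σ P·[anion]ᵢ) / (Σ P·[cation]ᵢ + Σ P·[anion]ₒ)]
Numerator = 1×2.71 + 0.096×120 + 0.16×30.7 = 19.14
Denominator = 1×96.2 + 0.096×17.1 + 0.16×110 = 115.4
Vm = 26.6 · ln(0.16582) = 26.6 × (-1.7969) = -47.80 mV

-48 mV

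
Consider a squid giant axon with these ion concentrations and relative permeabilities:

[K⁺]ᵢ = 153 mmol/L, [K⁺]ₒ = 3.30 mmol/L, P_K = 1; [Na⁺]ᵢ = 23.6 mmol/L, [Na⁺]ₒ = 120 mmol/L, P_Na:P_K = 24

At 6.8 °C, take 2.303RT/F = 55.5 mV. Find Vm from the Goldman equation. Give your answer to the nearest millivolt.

33 mV

Vm = 55.5 · log₁₀[(Σ P·[cation]ₒ + Σ P·[anion]ᵢ) / (Σ P·[cation]ᵢ + Σ P·[anion]ₒ)]
Numerator = 1×3.30 + 24×120 = 2883
Denominator = 1×153 + 24×23.6 = 719.4
Vm = 55.5 · log₁₀(4.0079) = 55.5 × (0.6029) = 33.46 mV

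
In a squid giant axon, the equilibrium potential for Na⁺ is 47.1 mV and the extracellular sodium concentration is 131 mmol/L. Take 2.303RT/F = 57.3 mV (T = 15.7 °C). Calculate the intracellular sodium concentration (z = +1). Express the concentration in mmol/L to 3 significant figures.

Nernst: E = (57.3/1) · log₁₀([out]/[in]), so log₁₀([out]/[in]) = 47.1 × 1 / 57.3 = 0.8220.
[out]/[in] = 10^(0.8220) = 6.637.
[in] = 131 / 6.637 = 19.74 mmol/L.

19.7 mmol/L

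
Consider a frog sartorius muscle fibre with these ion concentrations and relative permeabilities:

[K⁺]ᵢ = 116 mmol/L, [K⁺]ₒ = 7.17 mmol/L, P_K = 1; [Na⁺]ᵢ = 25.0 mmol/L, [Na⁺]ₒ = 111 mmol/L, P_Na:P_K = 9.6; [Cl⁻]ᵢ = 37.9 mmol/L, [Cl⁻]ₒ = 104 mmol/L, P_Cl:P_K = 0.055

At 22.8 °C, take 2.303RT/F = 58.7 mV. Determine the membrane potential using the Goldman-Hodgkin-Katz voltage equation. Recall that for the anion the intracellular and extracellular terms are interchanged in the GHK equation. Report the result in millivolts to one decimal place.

27.8 mV

Vm = 58.7 · log₁₀[(Σ P·[cation]ₒ + Σ P·[anion]ᵢ) / (Σ P·[cation]ᵢ + Σ P·[anion]ₒ)]
Numerator = 1×7.17 + 9.6×111 + 0.055×37.9 = 1075
Denominator = 1×116 + 9.6×25.0 + 0.055×104 = 361.7
Vm = 58.7 · log₁₀(2.9715) = 58.7 × (0.4730) = 27.76 mV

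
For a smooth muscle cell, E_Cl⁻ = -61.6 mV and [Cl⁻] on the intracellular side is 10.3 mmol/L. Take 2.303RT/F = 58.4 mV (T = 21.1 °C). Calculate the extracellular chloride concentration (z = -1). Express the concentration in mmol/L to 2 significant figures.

Nernst: E = (58.4/-1) · log₁₀([out]/[in]), so log₁₀([out]/[in]) = -61.6 × -1 / 58.4 = 1.0548.
[out]/[in] = 10^(1.0548) = 11.34.
[out] = 11.34 × 10.3 = 116.9 mmol/L.

120 mmol/L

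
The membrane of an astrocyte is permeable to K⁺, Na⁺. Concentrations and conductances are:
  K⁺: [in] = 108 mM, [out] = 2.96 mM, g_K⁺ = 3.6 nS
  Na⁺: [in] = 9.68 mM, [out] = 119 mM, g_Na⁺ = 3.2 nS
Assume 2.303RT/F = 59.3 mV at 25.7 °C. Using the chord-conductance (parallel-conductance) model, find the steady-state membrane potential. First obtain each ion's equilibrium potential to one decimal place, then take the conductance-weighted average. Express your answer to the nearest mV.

E_K⁺ = (59.3/1)·log₁₀(2.96/108) = -92.6 mV
E_Na⁺ = (59.3/1)·log₁₀(119/9.68) = 64.6 mV
Vm = (Σ gᵢEᵢ)/(Σ gᵢ) = (3.6·-92.6 + 3.2·64.6) / (3.6 + 3.2)
= -126.64 / 6.8 = -18.62 mV

-19 mV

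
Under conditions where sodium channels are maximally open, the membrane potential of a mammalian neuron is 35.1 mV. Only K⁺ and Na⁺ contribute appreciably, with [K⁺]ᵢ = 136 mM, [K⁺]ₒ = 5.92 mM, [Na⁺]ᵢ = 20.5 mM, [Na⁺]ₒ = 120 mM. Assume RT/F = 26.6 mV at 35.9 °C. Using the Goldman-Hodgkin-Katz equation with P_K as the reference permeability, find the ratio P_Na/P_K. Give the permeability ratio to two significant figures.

12

Let α = P_Na/P_K. GHK: Vm = 26.6·ln[(Kₒ + α·Naₒ)/(Kᵢ + α·Naᵢ)].
e^(Vm/26.6) = e^(35.1/26.6) = 3.7417
So 3.7417·(Kᵢ + α·Naᵢ) = Kₒ + α·Naₒ → α = (3.7417·136.0 − 5.92) / (120.0 − 3.7417·20.5)
α = (508.9 − 5.92) / (120.0 − 76.71) = 503/43.29 = 11.62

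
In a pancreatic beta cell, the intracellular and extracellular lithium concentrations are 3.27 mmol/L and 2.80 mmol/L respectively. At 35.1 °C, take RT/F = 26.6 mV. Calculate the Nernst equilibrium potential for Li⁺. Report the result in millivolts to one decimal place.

-4.1 mV

E = (26.6/z) · ln([Li⁺]_out/[Li⁺]_in) with z = +1.
= (26.6/1) · ln(2.80/3.27) = 26.60 · ln(0.8563)
= 26.60 · (-0.1552) = -4.13 mV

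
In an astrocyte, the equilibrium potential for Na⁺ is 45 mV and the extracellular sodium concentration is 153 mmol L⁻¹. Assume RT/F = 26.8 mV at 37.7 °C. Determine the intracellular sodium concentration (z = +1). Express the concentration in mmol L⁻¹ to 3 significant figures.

28.5 mmol L⁻¹

Nernst: E = (26.8/1) · ln([out]/[in]), so ln([out]/[in]) = 45.0 × 1 / 26.8 = 1.6791.
[out]/[in] = e^(1.6791) = 5.361.
[in] = 153 / 5.361 = 28.54 mmol L⁻¹.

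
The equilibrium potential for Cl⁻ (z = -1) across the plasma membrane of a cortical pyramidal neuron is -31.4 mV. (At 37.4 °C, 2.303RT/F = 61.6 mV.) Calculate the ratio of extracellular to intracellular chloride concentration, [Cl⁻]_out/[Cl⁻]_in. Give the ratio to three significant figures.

log₁₀([out]/[in]) = E·z/(61.6) = -31.4 × -1 / 61.6 = 0.5097
[out]/[in] = 10^(0.5097) = 3.234

3.23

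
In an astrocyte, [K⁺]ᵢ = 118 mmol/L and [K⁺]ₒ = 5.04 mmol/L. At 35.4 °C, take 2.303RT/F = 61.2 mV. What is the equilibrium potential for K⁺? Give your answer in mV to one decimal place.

E = (61.2/z) · log₁₀([K⁺]_out/[K⁺]_in) with z = +1.
= (61.2/1) · log₁₀(5.04/118) = 61.20 · log₁₀(0.04271)
= 61.20 · (-1.3695) = -83.81 mV

-83.8 mV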